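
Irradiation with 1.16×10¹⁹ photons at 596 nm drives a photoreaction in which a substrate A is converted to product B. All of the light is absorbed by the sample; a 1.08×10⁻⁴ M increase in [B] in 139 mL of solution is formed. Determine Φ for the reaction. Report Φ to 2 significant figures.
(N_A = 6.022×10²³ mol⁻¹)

Φ = 0.78

Product: (1.08×10⁻⁴ M)(0.139 L) = 1.501×10⁻⁵ mol.
Moles of photons: 1.16×10¹⁹ / 6.022×10²³ = 1.926×10⁻⁵ mol.
Φ = 1.501×10⁻⁵ mol / 1.926×10⁻⁵ mol photons = 0.78.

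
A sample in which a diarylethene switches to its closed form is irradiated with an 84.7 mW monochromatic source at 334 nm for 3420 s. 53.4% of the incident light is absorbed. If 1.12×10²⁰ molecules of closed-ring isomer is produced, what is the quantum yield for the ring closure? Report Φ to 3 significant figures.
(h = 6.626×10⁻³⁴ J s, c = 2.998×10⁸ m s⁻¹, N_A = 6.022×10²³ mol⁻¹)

Φ = 0.431

Product: 1.12×10²⁰ / 6.022×10²³ = 1.860×10⁻⁴ mol.
Photon energy at 334 nm: hc/λ = (6.626×10⁻³⁴)(2.998×10⁸)/(334×10⁻⁹) = 5.948×10⁻¹⁹ J.
Energy delivered: (84.7 mW)(3420 s) = 289.7 J.
Photons incident: 289.7 / 5.948×10⁻¹⁹ = 4.871×10²⁰, i.e. 4.871×10²⁰/6.022×10²³ = 8.089×10⁻⁴ mol.
Photons absorbed: 0.534 × 8.089×10⁻⁴ = 4.320×10⁻⁴ mol.
Φ = 1.860×10⁻⁴ mol / 4.320×10⁻⁴ mol photons = 0.431.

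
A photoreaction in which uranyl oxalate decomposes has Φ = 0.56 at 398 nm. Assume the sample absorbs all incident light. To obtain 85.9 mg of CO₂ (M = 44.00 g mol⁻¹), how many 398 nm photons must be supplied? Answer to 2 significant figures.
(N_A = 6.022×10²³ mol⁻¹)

Product: 85.9 mg / 44.00 g mol⁻¹ = 0.001952 mol.
Photons that must be absorbed: 0.001952 / 0.56 = 0.003486 mol.
Photon count: 0.003486 × 6.022×10²³ = 2.1×10²¹.

2.1×10²¹ photons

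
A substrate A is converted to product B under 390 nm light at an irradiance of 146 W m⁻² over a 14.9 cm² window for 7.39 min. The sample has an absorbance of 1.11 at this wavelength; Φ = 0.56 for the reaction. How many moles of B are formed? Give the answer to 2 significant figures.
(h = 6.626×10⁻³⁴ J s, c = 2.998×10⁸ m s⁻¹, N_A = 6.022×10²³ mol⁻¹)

1.6×10⁻⁴ mol

Photon energy at 390 nm: hc/λ = (6.626×10⁻³⁴)(2.998×10⁸)/(390×10⁻⁹) = 5.094×10⁻¹⁹ J.
Energy delivered: (146 W m⁻²)(14.9×10⁻⁴ m²)(443.4 s) = 96.46 J.
Photons incident: 96.46 / 5.094×10⁻¹⁹ = 1.894×10²⁰, i.e. 1.894×10²⁰/6.022×10²³ = 3.145×10⁻⁴ mol.
Fraction absorbed: 1 − 10^(−1.11) = 0.9224.
Photons absorbed: 0.9224 × 3.145×10⁻⁴ = 2.901×10⁻⁴ mol.
Product: Φ × n_abs = 0.56 × 2.901×10⁻⁴ = 1.625×10⁻⁴ mol.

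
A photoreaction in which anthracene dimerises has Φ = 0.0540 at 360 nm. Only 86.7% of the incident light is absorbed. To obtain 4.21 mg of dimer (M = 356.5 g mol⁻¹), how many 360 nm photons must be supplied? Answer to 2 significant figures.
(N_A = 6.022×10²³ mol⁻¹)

Product: 4.21 mg / 356.5 g mol⁻¹ = 1.181×10⁻⁵ mol.
Photons that must be absorbed: 1.181×10⁻⁵ / 0.0540 = 2.187×10⁻⁴ mol.
Incident photons needed: 2.187×10⁻⁴ / 0.867 = 2.522×10⁻⁴ mol.
Photon count: 2.522×10⁻⁴ × 6.022×10²³ = 1.5×10²⁰.

1.5×10²⁰ photons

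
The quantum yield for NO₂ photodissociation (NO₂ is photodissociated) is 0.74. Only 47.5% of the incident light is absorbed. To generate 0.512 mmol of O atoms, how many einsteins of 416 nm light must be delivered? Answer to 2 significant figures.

0.0015 einstein

Product: 0.512 mmol = 5.12×10⁻⁴ mol.
Photons that must be absorbed: 5.12×10⁻⁴ / 0.74 = 6.919×10⁻⁴ mol.
Incident photons needed: 6.919×10⁻⁴ / 0.475 = 0.001457 mol.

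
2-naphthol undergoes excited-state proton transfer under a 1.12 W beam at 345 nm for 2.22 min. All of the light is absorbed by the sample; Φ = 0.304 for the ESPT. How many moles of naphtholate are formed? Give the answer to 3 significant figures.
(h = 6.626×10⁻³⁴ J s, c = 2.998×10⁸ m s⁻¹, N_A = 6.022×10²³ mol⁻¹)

1.31×10⁻⁴ mol

Photon energy at 345 nm: hc/λ = (6.626×10⁻³⁴)(2.998×10⁸)/(345×10⁻⁹) = 5.758×10⁻¹⁹ J.
Energy delivered: (1.12 W)(133.2 s) = 149.2 J.
Photons incident: 149.2 / 5.758×10⁻¹⁹ = 2.591×10²⁰, i.e. 2.591×10²⁰/6.022×10²³ = 4.303×10⁻⁴ mol.
Product: Φ × n_abs = 0.304 × 4.303×10⁻⁴ = 1.308×10⁻⁴ mol.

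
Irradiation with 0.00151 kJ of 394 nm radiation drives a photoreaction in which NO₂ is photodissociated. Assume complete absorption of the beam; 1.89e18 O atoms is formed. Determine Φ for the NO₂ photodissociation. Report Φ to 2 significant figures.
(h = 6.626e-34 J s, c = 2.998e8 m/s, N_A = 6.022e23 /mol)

Product: 1.89e18 / 6.022e23 = 3.138e-6 mol.
Photon energy at 394 nm: hc/λ = (6.626e-34)(2.998e8)/(394e-9) = 5.042e-19 J.
Incident energy: 0.00151 kJ = 1.51 J.
Photons incident: 1.51 / 5.042e-19 = 2.995e18, i.e. 2.995e18/6.022e23 = 4.973e-6 mol.
Φ = 3.138e-6 mol / 4.973e-6 mol photons = 0.63.

Φ = 0.63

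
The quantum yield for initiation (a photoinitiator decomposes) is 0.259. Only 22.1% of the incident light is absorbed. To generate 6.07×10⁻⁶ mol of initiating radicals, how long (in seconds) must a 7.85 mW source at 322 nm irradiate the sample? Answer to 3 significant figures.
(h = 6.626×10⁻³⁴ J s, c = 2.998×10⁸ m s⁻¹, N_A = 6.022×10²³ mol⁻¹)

t ≈ 5020 s

Photons that must be absorbed: 6.07×10⁻⁶ / 0.259 = 2.344×10⁻⁵ mol.
Incident photons needed: 2.344×10⁻⁵ / 0.221 = 1.061×10⁻⁴ mol.
Photon energy: hc/λ = 6.169×10⁻¹⁹ J; per mole, 3.715×10⁵ J mol⁻¹.
Energy required: 1.061×10⁻⁴ × 3.715×10⁵ = 39.42 J.
Time: 39.42 J / 0.00785 W = 5020 s.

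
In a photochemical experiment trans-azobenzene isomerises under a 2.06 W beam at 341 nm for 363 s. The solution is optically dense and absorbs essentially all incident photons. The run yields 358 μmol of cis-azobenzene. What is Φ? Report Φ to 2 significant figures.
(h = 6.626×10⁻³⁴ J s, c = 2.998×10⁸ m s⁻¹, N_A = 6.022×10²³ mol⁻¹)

Φ = 0.17

Product: 358 μmol = 3.58×10⁻⁴ mol.
Photon energy at 341 nm: hc/λ = (6.626×10⁻³⁴)(2.998×10⁸)/(341×10⁻⁹) = 5.825×10⁻¹⁹ J.
Energy delivered: (2.06 W)(363 s) = 747.8 J.
Photons incident: 747.8 / 5.825×10⁻¹⁹ = 1.284×10²¹, i.e. 1.284×10²¹/6.022×10²³ = 0.002132 mol.
Φ = 3.58×10⁻⁴ mol / 0.002132 mol photons = 0.17.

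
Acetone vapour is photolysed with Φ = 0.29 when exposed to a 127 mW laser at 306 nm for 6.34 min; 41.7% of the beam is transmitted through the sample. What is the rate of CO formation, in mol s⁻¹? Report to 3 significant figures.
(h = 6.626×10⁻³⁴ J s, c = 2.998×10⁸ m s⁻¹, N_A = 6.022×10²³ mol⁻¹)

Photon energy at 306 nm: hc/λ = (6.626×10⁻³⁴)(2.998×10⁸)/(306×10⁻⁹) = 6.492×10⁻¹⁹ J.
Energy delivered: (127 mW)(380.4 s) = 48.31 J.
Photons incident: 48.31 / 6.492×10⁻¹⁹ = 7.441×10¹⁹, i.e. 7.441×10¹⁹/6.022×10²³ = 1.236×10⁻⁴ mol.
Fraction absorbed: 1 − 41.7/100 = 0.5830.
Photons absorbed: 0.5830 × 1.236×10⁻⁴ = 7.206×10⁻⁵ mol.
Product formed: 0.29 × 7.206×10⁻⁵ = 2.090×10⁻⁵ mol.
Rate: 2.090×10⁻⁵ / 380.4 s = 5.49×10⁻⁸ mol s⁻¹.

5.49×10⁻⁸ mol s⁻¹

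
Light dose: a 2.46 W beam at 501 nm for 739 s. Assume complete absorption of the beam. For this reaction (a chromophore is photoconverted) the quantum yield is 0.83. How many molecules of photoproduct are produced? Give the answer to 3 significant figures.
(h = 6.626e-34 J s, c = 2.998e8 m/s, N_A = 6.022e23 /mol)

3.81e21 molecules

Photon energy at 501 nm: hc/λ = (6.626e-34)(2.998e8)/(501e-9) = 3.965e-19 J.
Energy delivered: (2.46 W)(739 s) = 1818 J.
Photons incident: 1818 / 3.965e-19 = 4.585e21, i.e. 4.585e21/6.022e23 = 0.007614 mol.
Product: Φ × n_abs = 0.83 × 0.007614 = 0.006320 mol.
As a count: 0.006320 × 6.022e23 = 3.81e21.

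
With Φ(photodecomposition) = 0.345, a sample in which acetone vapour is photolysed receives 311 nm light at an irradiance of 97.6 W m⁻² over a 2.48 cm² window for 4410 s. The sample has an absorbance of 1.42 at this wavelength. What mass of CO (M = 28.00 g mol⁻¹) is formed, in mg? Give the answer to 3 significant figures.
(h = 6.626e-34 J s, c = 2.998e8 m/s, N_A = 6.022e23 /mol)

2.58 mg

Photon energy at 311 nm: hc/λ = (6.626e-34)(2.998e8)/(311e-9) = 6.387e-19 J.
Energy delivered: (97.6 W m⁻²)(2.48e-4 m²)(4410 s) = 106.7 J.
Photons incident: 106.7 / 6.387e-19 = 1.671e20, i.e. 1.671e20/6.022e23 = 2.775e-4 mol.
Fraction absorbed: 1 − 10^(−1.42) = 0.9620.
Photons absorbed: 0.9620 × 2.775e-4 = 2.670e-4 mol.
Product: Φ × n_abs = 0.345 × 2.670e-4 = 9.211e-5 mol.
Mass: 9.211e-5 × 28.00 = 0.002579 g = 2.58 mg.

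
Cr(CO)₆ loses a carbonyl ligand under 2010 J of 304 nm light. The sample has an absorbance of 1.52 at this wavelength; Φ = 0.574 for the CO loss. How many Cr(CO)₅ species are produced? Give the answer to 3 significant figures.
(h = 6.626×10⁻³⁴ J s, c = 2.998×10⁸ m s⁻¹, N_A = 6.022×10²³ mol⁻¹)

1.71×10²¹ species

Photon energy at 304 nm: hc/λ = (6.626×10⁻³⁴)(2.998×10⁸)/(304×10⁻⁹) = 6.534×10⁻¹⁹ J.
Photons incident: 2010 / 6.534×10⁻¹⁹ = 3.076×10²¹, i.e. 3.076×10²¹/6.022×10²³ = 0.005108 mol.
Fraction absorbed: 1 − 10^(−1.52) = 0.9698.
Photons absorbed: 0.9698 × 0.005108 = 0.004954 mol.
Product: Φ × n_abs = 0.574 × 0.004954 = 0.002844 mol.
As a count: 0.002844 × 6.022×10²³ = 1.71×10²¹.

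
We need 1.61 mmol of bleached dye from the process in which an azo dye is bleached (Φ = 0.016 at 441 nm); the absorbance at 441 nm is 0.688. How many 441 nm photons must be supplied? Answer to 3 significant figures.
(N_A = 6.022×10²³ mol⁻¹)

7.62×10²² photons

Product: 1.61 mmol = 0.00161 mol.
Photons that must be absorbed: 0.00161 / 0.016 = 0.1006 mol.
Fraction absorbed: 1 − 10^(−0.688) = 0.7949.
Incident photons needed: 0.1006 / 0.7949 = 0.1266 mol.
Photon count: 0.1266 × 6.022×10²³ = 7.62×10²².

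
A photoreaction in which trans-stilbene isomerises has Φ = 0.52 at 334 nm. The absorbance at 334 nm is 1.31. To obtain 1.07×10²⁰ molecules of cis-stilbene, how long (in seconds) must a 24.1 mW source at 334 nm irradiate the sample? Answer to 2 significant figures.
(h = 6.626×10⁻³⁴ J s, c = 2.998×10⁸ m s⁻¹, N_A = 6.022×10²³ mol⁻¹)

Product: 1.07×10²⁰ / 6.022×10²³ = 1.777×10⁻⁴ mol.
Photons that must be absorbed: 1.777×10⁻⁴ / 0.52 = 3.417×10⁻⁴ mol.
Fraction absorbed: 1 − 10^(−1.31) = 0.9510.
Incident photons needed: 3.417×10⁻⁴ / 0.9510 = 3.593×10⁻⁴ mol.
Photon energy: hc/λ = 5.948×10⁻¹⁹ J; per mole, 3.582×10⁵ J mol⁻¹.
Energy required: 3.593×10⁻⁴ × 3.582×10⁵ = 128.7 J.
Time: 128.7 J / 0.0241 W = 5300 s.

t ≈ 5300 s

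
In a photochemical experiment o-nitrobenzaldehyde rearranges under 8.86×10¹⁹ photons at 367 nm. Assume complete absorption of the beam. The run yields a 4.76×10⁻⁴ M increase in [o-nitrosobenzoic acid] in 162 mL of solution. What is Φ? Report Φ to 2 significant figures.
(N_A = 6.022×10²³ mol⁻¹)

Product: (4.76×10⁻⁴ M)(0.162 L) = 7.711×10⁻⁵ mol.
Moles of photons: 8.86×10¹⁹ / 6.022×10²³ = 1.471×10⁻⁴ mol.
Φ = 7.711×10⁻⁵ mol / 1.471×10⁻⁴ mol photons = 0.52.

Φ = 0.52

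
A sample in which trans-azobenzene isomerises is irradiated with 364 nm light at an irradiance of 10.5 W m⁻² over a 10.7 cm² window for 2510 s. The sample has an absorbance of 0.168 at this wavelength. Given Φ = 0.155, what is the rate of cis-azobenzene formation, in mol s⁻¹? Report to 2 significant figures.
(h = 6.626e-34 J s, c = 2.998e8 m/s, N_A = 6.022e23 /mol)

1.7e-9 mol s⁻¹

Photon energy at 364 nm: hc/λ = (6.626e-34)(2.998e8)/(364e-9) = 5.457e-19 J.
Energy delivered: (10.5 W m⁻²)(10.7e-4 m²)(2510 s) = 28.20 J.
Photons incident: 28.20 / 5.457e-19 = 5.168e19, i.e. 5.168e19/6.022e23 = 8.582e-5 mol.
Fraction absorbed: 1 − 10^(−0.168) = 0.3208.
Photons absorbed: 0.3208 × 8.582e-5 = 2.753e-5 mol.
Product formed: 0.155 × 2.753e-5 = 4.267e-6 mol.
Rate: 4.267e-6 / 2510 s = 1.7e-9 mol s⁻¹.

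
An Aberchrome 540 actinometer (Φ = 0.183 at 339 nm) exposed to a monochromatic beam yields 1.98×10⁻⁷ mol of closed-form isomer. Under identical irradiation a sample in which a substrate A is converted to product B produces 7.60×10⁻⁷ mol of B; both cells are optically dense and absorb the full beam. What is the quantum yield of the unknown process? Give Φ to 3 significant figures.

Photons absorbed by the actinometer: 1.98×10⁻⁷ / 0.183 = 1.082×10⁻⁶ mol.
Φ(unknown) = 7.60×10⁻⁷ / 1.082×10⁻⁶ = 0.702.

Φ = 0.702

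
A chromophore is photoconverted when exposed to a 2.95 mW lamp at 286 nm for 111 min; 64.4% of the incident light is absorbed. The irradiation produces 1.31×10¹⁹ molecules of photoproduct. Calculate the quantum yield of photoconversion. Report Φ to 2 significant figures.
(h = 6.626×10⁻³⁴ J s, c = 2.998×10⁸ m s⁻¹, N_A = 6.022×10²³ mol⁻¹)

Φ = 0.72

Product: 1.31×10¹⁹ / 6.022×10²³ = 2.175×10⁻⁵ mol.
Photon energy at 286 nm: hc/λ = (6.626×10⁻³⁴)(2.998×10⁸)/(286×10⁻⁹) = 6.946×10⁻¹⁹ J.
Energy delivered: (2.95 mW)(6660 s) = 19.65 J.
Photons incident: 19.65 / 6.946×10⁻¹⁹ = 2.829×10¹⁹, i.e. 2.829×10¹⁹/6.022×10²³ = 4.698×10⁻⁵ mol.
Photons absorbed: 0.644 × 4.698×10⁻⁵ = 3.026×10⁻⁵ mol.
Φ = 2.175×10⁻⁵ mol / 3.026×10⁻⁵ mol photons = 0.72.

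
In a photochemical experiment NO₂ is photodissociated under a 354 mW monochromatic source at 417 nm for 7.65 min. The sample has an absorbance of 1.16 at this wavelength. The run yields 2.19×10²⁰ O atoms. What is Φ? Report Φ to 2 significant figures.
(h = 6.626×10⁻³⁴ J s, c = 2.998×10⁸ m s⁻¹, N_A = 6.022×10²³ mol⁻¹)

Product: 2.19×10²⁰ / 6.022×10²³ = 3.637×10⁻⁴ mol.
Photon energy at 417 nm: hc/λ = (6.626×10⁻³⁴)(2.998×10⁸)/(417×10⁻⁹) = 4.764×10⁻¹⁹ J.
Energy delivered: (354 mW)(459 s) = 162.5 J.
Photons incident: 162.5 / 4.764×10⁻¹⁹ = 3.411×10²⁰, i.e. 3.411×10²⁰/6.022×10²³ = 5.664×10⁻⁴ mol.
Fraction absorbed: 1 − 10^(−1.16) = 0.9308.
Photons absorbed: 0.9308 × 5.664×10⁻⁴ = 5.272×10⁻⁴ mol.
Φ = 3.637×10⁻⁴ mol / 5.272×10⁻⁴ mol photons = 0.69.

Φ = 0.69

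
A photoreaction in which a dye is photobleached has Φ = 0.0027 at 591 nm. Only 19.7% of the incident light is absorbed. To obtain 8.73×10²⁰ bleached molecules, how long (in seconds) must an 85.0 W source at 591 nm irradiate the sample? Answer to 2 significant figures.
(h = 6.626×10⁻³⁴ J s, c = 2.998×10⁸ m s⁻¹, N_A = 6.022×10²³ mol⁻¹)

t ≈ 6500 s

Product: 8.73×10²⁰ / 6.022×10²³ = 0.001450 mol.
Photons that must be absorbed: 0.001450 / 0.0027 = 0.5370 mol.
Incident photons needed: 0.5370 / 0.197 = 2.726 mol.
Photon energy: hc/λ = 3.361×10⁻¹⁹ J; per mole, 2.024×10⁵ J mol⁻¹.
Energy required: 2.726 × 2.024×10⁵ = 5.517×10⁵ J.
Time: 5.517×10⁵ J / 85 W = 6500 s.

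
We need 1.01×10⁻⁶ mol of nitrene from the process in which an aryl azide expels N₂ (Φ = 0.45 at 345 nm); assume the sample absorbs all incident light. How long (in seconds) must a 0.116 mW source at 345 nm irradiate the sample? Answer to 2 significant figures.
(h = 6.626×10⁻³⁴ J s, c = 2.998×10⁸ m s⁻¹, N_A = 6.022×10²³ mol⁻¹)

t ≈ 6700 s

Photons that must be absorbed: 1.01×10⁻⁶ / 0.45 = 2.244×10⁻⁶ mol.
Photon energy: hc/λ = 5.758×10⁻¹⁹ J; per mole, 3.467×10⁵ J mol⁻¹.
Energy required: 2.244×10⁻⁶ × 3.467×10⁵ = 0.7780 J.
Time: 0.7780 J / 0.000116 W = 6700 s.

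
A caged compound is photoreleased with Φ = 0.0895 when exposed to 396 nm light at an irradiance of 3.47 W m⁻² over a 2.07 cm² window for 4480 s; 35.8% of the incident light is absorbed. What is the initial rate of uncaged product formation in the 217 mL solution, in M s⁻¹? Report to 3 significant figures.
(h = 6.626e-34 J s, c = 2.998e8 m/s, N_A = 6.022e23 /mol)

Photon energy at 396 nm: hc/λ = (6.626e-34)(2.998e8)/(396e-9) = 5.016e-19 J.
Energy delivered: (3.47 W m⁻²)(2.07e-4 m²)(4480 s) = 3.218 J.
Photons incident: 3.218 / 5.016e-19 = 6.415e18, i.e. 6.415e18/6.022e23 = 1.065e-5 mol.
Photons absorbed: 0.358 × 1.065e-5 = 3.813e-6 mol.
Product formed: 0.0895 × 3.813e-6 = 3.413e-7 mol.
Rate: 3.413e-7 mol / (4480 s × 0.217 L) = 3.51e-10 M s⁻¹.

3.51e-10 M s⁻¹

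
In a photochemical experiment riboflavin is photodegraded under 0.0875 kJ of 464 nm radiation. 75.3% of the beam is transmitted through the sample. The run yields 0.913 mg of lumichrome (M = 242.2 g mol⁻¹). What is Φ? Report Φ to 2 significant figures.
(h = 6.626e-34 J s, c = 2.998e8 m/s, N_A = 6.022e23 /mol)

Product: 0.913 mg / 242.2 g mol⁻¹ = 3.770e-6 mol.
Photon energy at 464 nm: hc/λ = (6.626e-34)(2.998e8)/(464e-9) = 4.281e-19 J.
Incident energy: 0.0875 kJ = 87.5 J.
Photons incident: 87.5 / 4.281e-19 = 2.044e20, i.e. 2.044e20/6.022e23 = 3.394e-4 mol.
Fraction absorbed: 1 − 75.3/100 = 0.2470.
Photons absorbed: 0.2470 × 3.394e-4 = 8.383e-5 mol.
Φ = 3.770e-6 mol / 8.383e-5 mol photons = 0.045.

Φ = 0.045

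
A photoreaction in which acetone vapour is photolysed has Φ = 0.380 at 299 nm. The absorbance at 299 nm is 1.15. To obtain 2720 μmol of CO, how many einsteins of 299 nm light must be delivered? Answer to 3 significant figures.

0.00770 einstein

Product: 2720 μmol = 0.00272 mol.
Photons that must be absorbed: 0.00272 / 0.380 = 0.007158 mol.
Fraction absorbed: 1 − 10^(−1.15) = 0.9292.
Incident photons needed: 0.007158 / 0.9292 = 0.007703 mol.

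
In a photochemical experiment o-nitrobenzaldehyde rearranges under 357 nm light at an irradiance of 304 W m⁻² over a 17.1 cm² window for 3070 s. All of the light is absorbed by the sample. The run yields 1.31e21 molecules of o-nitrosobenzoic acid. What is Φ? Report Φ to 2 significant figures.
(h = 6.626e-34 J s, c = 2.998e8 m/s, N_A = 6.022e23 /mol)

Φ = 0.46

Product: 1.31e21 / 6.022e23 = 0.002175 mol.
Photon energy at 357 nm: hc/λ = (6.626e-34)(2.998e8)/(357e-9) = 5.564e-19 J.
Energy delivered: (304 W m⁻²)(17.1e-4 m²)(3070 s) = 1596 J.
Photons incident: 1596 / 5.564e-19 = 2.868e21, i.e. 2.868e21/6.022e23 = 0.004763 mol.
Φ = 0.002175 mol / 0.004763 mol photons = 0.46.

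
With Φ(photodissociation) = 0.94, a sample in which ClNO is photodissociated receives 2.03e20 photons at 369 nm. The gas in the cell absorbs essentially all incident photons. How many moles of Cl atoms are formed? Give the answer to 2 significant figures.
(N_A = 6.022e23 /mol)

Moles of photons: 2.03e20 / 6.022e23 = 3.371e-4 mol.
Product: Φ × n_abs = 0.94 × 3.371e-4 = 3.169e-4 mol.

3.2e-4 mol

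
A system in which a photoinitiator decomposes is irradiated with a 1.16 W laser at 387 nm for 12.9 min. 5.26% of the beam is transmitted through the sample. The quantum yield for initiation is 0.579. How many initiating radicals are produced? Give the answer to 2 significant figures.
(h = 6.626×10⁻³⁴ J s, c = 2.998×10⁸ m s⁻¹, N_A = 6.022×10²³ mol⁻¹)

9.6×10²⁰ initiating radicals

Photon energy at 387 nm: hc/λ = (6.626×10⁻³⁴)(2.998×10⁸)/(387×10⁻⁹) = 5.133×10⁻¹⁹ J.
Energy delivered: (1.16 W)(774 s) = 897.8 J.
Photons incident: 897.8 / 5.133×10⁻¹⁹ = 1.749×10²¹, i.e. 1.749×10²¹/6.022×10²³ = 0.002904 mol.
Fraction absorbed: 1 − 5.26/100 = 0.9474.
Photons absorbed: 0.9474 × 0.002904 = 0.002751 mol.
Product: Φ × n_abs = 0.579 × 0.002751 = 0.001593 mol.
As a count: 0.001593 × 6.022×10²³ = 9.6×10²⁰.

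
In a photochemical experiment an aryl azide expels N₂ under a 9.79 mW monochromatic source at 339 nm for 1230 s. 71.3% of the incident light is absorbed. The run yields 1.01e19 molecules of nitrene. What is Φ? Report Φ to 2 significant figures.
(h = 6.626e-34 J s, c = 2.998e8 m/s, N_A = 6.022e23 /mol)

Φ = 0.69

Product: 1.01e19 / 6.022e23 = 1.677e-5 mol.
Photon energy at 339 nm: hc/λ = (6.626e-34)(2.998e8)/(339e-9) = 5.860e-19 J.
Energy delivered: (9.79 mW)(1230 s) = 12.04 J.
Photons incident: 12.04 / 5.860e-19 = 2.055e19, i.e. 2.055e19/6.022e23 = 3.412e-5 mol.
Photons absorbed: 0.713 × 3.412e-5 = 2.433e-5 mol.
Φ = 1.677e-5 mol / 2.433e-5 mol photons = 0.69.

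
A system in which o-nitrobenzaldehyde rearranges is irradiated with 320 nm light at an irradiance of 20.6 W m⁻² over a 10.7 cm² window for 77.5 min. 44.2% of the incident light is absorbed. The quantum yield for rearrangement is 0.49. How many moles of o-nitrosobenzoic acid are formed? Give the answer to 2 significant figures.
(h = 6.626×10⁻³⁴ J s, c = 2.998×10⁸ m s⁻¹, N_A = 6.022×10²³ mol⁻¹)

5.9×10⁻⁵ mol

Photon energy at 320 nm: hc/λ = (6.626×10⁻³⁴)(2.998×10⁸)/(320×10⁻⁹) = 6.208×10⁻¹⁹ J.
Energy delivered: (20.6 W m⁻²)(10.7×10⁻⁴ m²)(4650 s) = 102.5 J.
Photons incident: 102.5 / 6.208×10⁻¹⁹ = 1.651×10²⁰, i.e. 1.651×10²⁰/6.022×10²³ = 2.742×10⁻⁴ mol.
Photons absorbed: 0.442 × 2.742×10⁻⁴ = 1.212×10⁻⁴ mol.
Product: Φ × n_abs = 0.49 × 1.212×10⁻⁴ = 5.939×10⁻⁵ mol.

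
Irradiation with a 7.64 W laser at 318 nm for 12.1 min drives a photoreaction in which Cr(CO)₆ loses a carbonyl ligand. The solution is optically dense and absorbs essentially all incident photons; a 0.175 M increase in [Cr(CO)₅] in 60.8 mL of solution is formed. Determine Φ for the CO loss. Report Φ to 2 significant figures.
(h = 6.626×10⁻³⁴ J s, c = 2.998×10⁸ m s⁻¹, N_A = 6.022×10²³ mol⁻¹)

Φ = 0.72

Product: (0.175 M)(0.0608 L) = 0.01064 mol.
Photon energy at 318 nm: hc/λ = (6.626×10⁻³⁴)(2.998×10⁸)/(318×10⁻⁹) = 6.247×10⁻¹⁹ J.
Energy delivered: (7.64 W)(726 s) = 5547 J.
Photons incident: 5547 / 6.247×10⁻¹⁹ = 8.879×10²¹, i.e. 8.879×10²¹/6.022×10²³ = 0.01474 mol.
Φ = 0.01064 mol / 0.01474 mol photons = 0.72.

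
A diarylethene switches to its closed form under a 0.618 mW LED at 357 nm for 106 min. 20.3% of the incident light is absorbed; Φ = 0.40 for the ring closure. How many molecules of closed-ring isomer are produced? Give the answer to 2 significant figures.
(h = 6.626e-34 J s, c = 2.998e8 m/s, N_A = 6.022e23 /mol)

Photon energy at 357 nm: hc/λ = (6.626e-34)(2.998e8)/(357e-9) = 5.564e-19 J.
Energy delivered: (0.618 mW)(6360 s) = 3.930 J.
Photons incident: 3.930 / 5.564e-19 = 7.063e18, i.e. 7.063e18/6.022e23 = 1.173e-5 mol.
Photons absorbed: 0.203 × 1.173e-5 = 2.381e-6 mol.
Product: Φ × n_abs = 0.40 × 2.381e-6 = 9.524e-7 mol.
As a count: 9.524e-7 × 6.022e23 = 5.7e17.

5.7e17 molecules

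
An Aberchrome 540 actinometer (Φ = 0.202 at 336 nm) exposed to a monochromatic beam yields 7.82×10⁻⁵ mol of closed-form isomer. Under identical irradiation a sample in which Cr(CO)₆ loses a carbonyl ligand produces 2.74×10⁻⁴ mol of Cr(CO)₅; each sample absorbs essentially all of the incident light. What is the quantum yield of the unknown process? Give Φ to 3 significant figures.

Φ = 0.708

Photons absorbed by the actinometer: 7.82×10⁻⁵ / 0.202 = 3.871×10⁻⁴ mol.
Φ(unknown) = 2.74×10⁻⁴ / 3.871×10⁻⁴ = 0.708.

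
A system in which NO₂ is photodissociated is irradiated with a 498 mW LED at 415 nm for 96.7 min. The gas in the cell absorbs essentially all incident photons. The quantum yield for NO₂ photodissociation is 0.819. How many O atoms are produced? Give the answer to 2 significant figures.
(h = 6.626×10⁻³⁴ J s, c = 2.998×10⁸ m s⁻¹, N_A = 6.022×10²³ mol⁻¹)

Photon energy at 415 nm: hc/λ = (6.626×10⁻³⁴)(2.998×10⁸)/(415×10⁻⁹) = 4.787×10⁻¹⁹ J.
Energy delivered: (498 mW)(5802 s) = 2889 J.
Photons incident: 2889 / 4.787×10⁻¹⁹ = 6.035×10²¹, i.e. 6.035×10²¹/6.022×10²³ = 0.01002 mol.
Product: Φ × n_abs = 0.819 × 0.01002 = 0.008206 mol.
As a count: 0.008206 × 6.022×10²³ = 4.9×10²¹.

4.9×10²¹ atoms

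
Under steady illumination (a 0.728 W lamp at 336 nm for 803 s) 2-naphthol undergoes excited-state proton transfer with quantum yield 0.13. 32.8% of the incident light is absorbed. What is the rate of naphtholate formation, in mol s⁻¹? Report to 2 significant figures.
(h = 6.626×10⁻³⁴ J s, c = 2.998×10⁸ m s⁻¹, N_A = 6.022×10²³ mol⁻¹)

Photon energy at 336 nm: hc/λ = (6.626×10⁻³⁴)(2.998×10⁸)/(336×10⁻⁹) = 5.912×10⁻¹⁹ J.
Energy delivered: (0.728 W)(803 s) = 584.6 J.
Photons incident: 584.6 / 5.912×10⁻¹⁹ = 9.888×10²⁰, i.e. 9.888×10²⁰/6.022×10²³ = 0.001642 mol.
Photons absorbed: 0.328 × 0.001642 = 5.386×10⁻⁴ mol.
Product formed: 0.13 × 5.386×10⁻⁴ = 7.002×10⁻⁵ mol.
Rate: 7.002×10⁻⁵ / 803 s = 8.7×10⁻⁸ mol s⁻¹.

8.7×10⁻⁸ mol s⁻¹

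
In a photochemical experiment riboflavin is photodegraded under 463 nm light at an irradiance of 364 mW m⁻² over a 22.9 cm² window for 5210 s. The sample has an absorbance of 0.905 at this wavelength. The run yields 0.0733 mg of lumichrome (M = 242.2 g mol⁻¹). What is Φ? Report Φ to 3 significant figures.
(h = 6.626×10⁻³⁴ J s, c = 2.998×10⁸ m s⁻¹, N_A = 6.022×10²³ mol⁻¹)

Φ = 0.0206

Product: 0.0733 mg / 242.2 g mol⁻¹ = 3.026×10⁻⁷ mol.
Photon energy at 463 nm: hc/λ = (6.626×10⁻³⁴)(2.998×10⁸)/(463×10⁻⁹) = 4.290×10⁻¹⁹ J.
Energy delivered: (364 mW m⁻²)(22.9×10⁻⁴ m²)(5210 s) = 4.343 J.
Photons incident: 4.343 / 4.290×10⁻¹⁹ = 1.012×10¹⁹, i.e. 1.012×10¹⁹/6.022×10²³ = 1.681×10⁻⁵ mol.
Fraction absorbed: 1 − 10^(−0.905) = 0.8755.
Photons absorbed: 0.8755 × 1.681×10⁻⁵ = 1.472×10⁻⁵ mol.
Φ = 3.026×10⁻⁷ mol / 1.472×10⁻⁵ mol photons = 0.0206.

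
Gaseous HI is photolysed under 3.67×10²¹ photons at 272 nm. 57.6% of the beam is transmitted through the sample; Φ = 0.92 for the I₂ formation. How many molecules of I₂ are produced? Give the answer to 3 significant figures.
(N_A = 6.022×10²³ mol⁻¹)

1.43×10²¹ molecules

Moles of photons: 3.67×10²¹ / 6.022×10²³ = 0.006094 mol.
Fraction absorbed: 1 − 57.6/100 = 0.4240.
Photons absorbed: 0.4240 × 0.006094 = 0.002584 mol.
Product: Φ × n_abs = 0.92 × 0.002584 = 0.002377 mol.
As a count: 0.002377 × 6.022×10²³ = 1.43×10²¹.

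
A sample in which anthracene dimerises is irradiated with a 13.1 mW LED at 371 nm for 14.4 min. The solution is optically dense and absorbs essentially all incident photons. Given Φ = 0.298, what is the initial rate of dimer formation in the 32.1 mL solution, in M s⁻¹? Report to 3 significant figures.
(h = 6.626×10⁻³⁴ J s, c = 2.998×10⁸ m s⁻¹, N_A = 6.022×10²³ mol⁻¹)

Photon energy at 371 nm: hc/λ = (6.626×10⁻³⁴)(2.998×10⁸)/(371×10⁻⁹) = 5.354×10⁻¹⁹ J.
Energy delivered: (13.1 mW)(864 s) = 11.32 J.
Photons incident: 11.32 / 5.354×10⁻¹⁹ = 2.114×10¹⁹, i.e. 2.114×10¹⁹/6.022×10²³ = 3.510×10⁻⁵ mol.
Product formed: 0.298 × 3.510×10⁻⁵ = 1.046×10⁻⁵ mol.
Rate: 1.046×10⁻⁵ mol / (864 s × 0.0321 L) = 3.77×10⁻⁷ M s⁻¹.

3.77×10⁻⁷ M s⁻¹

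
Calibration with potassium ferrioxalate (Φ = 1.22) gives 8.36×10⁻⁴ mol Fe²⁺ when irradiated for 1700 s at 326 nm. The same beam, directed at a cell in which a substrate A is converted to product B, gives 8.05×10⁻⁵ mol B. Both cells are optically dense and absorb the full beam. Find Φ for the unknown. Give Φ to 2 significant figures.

Photons absorbed by the actinometer: 8.36×10⁻⁴ / 1.22 = 6.852×10⁻⁴ mol.
Φ(unknown) = 8.05×10⁻⁵ / 6.852×10⁻⁴ = 0.12.

Φ = 0.12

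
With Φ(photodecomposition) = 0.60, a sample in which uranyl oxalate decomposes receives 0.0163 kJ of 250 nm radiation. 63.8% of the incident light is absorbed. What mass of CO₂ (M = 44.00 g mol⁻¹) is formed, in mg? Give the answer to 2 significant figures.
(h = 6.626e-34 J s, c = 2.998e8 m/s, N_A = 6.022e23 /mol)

Photon energy at 250 nm: hc/λ = (6.626e-34)(2.998e8)/(250e-9) = 7.946e-19 J.
Incident energy: 0.0163 kJ = 16.3 J.
Photons incident: 16.3 / 7.946e-19 = 2.051e19, i.e. 2.051e19/6.022e23 = 3.406e-5 mol.
Photons absorbed: 0.638 × 3.406e-5 = 2.173e-5 mol.
Product: Φ × n_abs = 0.60 × 2.173e-5 = 1.304e-5 mol.
Mass: 1.304e-5 × 44.00 = 5.738e-4 g = 0.57 mg.

0.57 mg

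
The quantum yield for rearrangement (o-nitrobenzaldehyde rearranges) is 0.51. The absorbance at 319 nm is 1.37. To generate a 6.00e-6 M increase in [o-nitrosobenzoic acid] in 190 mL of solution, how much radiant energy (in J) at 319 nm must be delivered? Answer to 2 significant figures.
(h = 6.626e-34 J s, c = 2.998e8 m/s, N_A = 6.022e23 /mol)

0.88 J

Product: (6.00e-6 M)(0.19 L) = 1.140e-6 mol.
Photons that must be absorbed: 1.140e-6 / 0.51 = 2.235e-6 mol.
Fraction absorbed: 1 − 10^(−1.37) = 0.9573.
Incident photons needed: 2.235e-6 / 0.9573 = 2.335e-6 mol.
Photon energy: hc/λ = 6.227e-19 J; per mole, 3.750e5 J mol⁻¹.
Energy required: 2.335e-6 × 3.750e5 = 0.88 J.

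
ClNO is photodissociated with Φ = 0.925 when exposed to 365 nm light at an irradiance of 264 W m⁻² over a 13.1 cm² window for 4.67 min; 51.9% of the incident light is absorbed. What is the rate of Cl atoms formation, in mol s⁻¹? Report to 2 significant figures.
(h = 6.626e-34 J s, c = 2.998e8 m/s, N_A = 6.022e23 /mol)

Photon energy at 365 nm: hc/λ = (6.626e-34)(2.998e8)/(365e-9) = 5.442e-19 J.
Energy delivered: (264 W m⁻²)(13.1e-4 m²)(280.2 s) = 96.90 J.
Photons incident: 96.90 / 5.442e-19 = 1.781e20, i.e. 1.781e20/6.022e23 = 2.957e-4 mol.
Photons absorbed: 0.519 × 2.957e-4 = 1.535e-4 mol.
Product formed: 0.925 × 1.535e-4 = 1.420e-4 mol.
Rate: 1.420e-4 / 280.2 s = 5.1e-7 mol s⁻¹.

5.1e-7 mol s⁻¹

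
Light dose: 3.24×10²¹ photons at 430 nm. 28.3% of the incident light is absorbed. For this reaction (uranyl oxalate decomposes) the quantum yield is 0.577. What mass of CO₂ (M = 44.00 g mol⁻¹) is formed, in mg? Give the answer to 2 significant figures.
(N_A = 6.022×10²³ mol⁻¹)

39 mg

Moles of photons: 3.24×10²¹ / 6.022×10²³ = 0.005380 mol.
Photons absorbed: 0.283 × 0.005380 = 0.001523 mol.
Product: Φ × n_abs = 0.577 × 0.001523 = 8.788×10⁻⁴ mol.
Mass: 8.788×10⁻⁴ × 44.00 = 0.03867 g = 39 mg.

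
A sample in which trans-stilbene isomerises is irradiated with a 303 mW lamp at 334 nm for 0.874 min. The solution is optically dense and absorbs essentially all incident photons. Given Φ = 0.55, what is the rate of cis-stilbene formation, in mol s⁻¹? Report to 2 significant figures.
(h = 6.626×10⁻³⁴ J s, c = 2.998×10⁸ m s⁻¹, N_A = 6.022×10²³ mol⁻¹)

4.7×10⁻⁷ mol s⁻¹

Photon energy at 334 nm: hc/λ = (6.626×10⁻³⁴)(2.998×10⁸)/(334×10⁻⁹) = 5.948×10⁻¹⁹ J.
Energy delivered: (303 mW)(52.44 s) = 15.89 J.
Photons incident: 15.89 / 5.948×10⁻¹⁹ = 2.671×10¹⁹, i.e. 2.671×10¹⁹/6.022×10²³ = 4.435×10⁻⁵ mol.
Product formed: 0.55 × 4.435×10⁻⁵ = 2.439×10⁻⁵ mol.
Rate: 2.439×10⁻⁵ / 52.44 s = 4.7×10⁻⁷ mol s⁻¹.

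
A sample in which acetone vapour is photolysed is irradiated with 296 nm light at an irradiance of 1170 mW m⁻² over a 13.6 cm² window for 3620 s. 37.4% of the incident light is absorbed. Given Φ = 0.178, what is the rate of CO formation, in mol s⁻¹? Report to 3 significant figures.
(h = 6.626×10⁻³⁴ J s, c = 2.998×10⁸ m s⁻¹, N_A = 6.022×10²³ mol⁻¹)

2.62×10⁻¹⁰ mol s⁻¹

Photon energy at 296 nm: hc/λ = (6.626×10⁻³⁴)(2.998×10⁸)/(296×10⁻⁹) = 6.711×10⁻¹⁹ J.
Energy delivered: (1170 mW m⁻²)(13.6×10⁻⁴ m²)(3620 s) = 5.760 J.
Photons incident: 5.760 / 6.711×10⁻¹⁹ = 8.583×10¹⁸, i.e. 8.583×10¹⁸/6.022×10²³ = 1.425×10⁻⁵ mol.
Photons absorbed: 0.374 × 1.425×10⁻⁵ = 5.330×10⁻⁶ mol.
Product formed: 0.178 × 5.330×10⁻⁶ = 9.487×10⁻⁷ mol.
Rate: 9.487×10⁻⁷ / 3620 s = 2.62×10⁻¹⁰ mol s⁻¹.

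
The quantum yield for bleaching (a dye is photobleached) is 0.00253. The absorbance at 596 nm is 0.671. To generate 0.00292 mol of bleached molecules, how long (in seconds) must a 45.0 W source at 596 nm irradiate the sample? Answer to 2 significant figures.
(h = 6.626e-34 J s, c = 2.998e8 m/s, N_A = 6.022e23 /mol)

t ≈ 6500 s

Photons that must be absorbed: 0.00292 / 0.00253 = 1.154 mol.
Fraction absorbed: 1 − 10^(−0.671) = 0.7867.
Incident photons needed: 1.154 / 0.7867 = 1.467 mol.
Photon energy: hc/λ = 3.333e-19 J; per mole, 2.007e5 J mol⁻¹.
Energy required: 1.467 × 2.007e5 = 2.944e5 J.
Time: 2.944e5 J / 45 W = 6500 s.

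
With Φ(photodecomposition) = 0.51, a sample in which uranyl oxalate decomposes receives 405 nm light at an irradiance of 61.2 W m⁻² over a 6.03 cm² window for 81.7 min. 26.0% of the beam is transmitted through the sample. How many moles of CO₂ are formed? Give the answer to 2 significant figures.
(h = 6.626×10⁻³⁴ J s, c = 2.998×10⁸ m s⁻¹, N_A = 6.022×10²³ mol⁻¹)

Photon energy at 405 nm: hc/λ = (6.626×10⁻³⁴)(2.998×10⁸)/(405×10⁻⁹) = 4.905×10⁻¹⁹ J.
Energy delivered: (61.2 W m⁻²)(6.03×10⁻⁴ m²)(4902 s) = 180.9 J.
Photons incident: 180.9 / 4.905×10⁻¹⁹ = 3.688×10²⁰, i.e. 3.688×10²⁰/6.022×10²³ = 6.124×10⁻⁴ mol.
Fraction absorbed: 1 − 26.0/100 = 0.7400.
Photons absorbed: 0.7400 × 6.124×10⁻⁴ = 4.532×10⁻⁴ mol.
Product: Φ × n_abs = 0.51 × 4.532×10⁻⁴ = 2.311×10⁻⁴ mol.

2.3×10⁻⁴ mol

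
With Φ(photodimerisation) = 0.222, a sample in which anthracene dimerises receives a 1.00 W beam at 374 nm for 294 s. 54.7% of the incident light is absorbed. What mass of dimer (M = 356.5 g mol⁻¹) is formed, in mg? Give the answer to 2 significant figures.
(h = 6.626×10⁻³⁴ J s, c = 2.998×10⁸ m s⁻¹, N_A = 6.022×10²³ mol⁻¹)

Photon energy at 374 nm: hc/λ = (6.626×10⁻³⁴)(2.998×10⁸)/(374×10⁻⁹) = 5.311×10⁻¹⁹ J.
Energy delivered: (1.00 W)(294 s) = 294.0 J.
Photons incident: 294.0 / 5.311×10⁻¹⁹ = 5.536×10²⁰, i.e. 5.536×10²⁰/6.022×10²³ = 9.193×10⁻⁴ mol.
Photons absorbed: 0.547 × 9.193×10⁻⁴ = 5.029×10⁻⁴ mol.
Product: Φ × n_abs = 0.222 × 5.029×10⁻⁴ = 1.116×10⁻⁴ mol.
Mass: 1.116×10⁻⁴ × 356.5 = 0.03979 g = 40 mg.

40 mg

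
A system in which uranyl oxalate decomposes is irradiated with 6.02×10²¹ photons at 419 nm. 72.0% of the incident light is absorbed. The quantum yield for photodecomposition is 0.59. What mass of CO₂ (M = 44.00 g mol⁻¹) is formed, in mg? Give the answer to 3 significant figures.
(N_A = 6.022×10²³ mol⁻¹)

187 mg

Moles of photons: 6.02×10²¹ / 6.022×10²³ = 0.009997 mol.
Photons absorbed: 0.720 × 0.009997 = 0.007198 mol.
Product: Φ × n_abs = 0.59 × 0.007198 = 0.004247 mol.
Mass: 0.004247 × 44.00 = 0.1869 g = 187 mg.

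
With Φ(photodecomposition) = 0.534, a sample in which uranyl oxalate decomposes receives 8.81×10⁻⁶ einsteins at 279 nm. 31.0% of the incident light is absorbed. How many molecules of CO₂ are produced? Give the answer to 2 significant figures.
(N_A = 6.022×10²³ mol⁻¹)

8.8×10¹⁷ molecules

Photons absorbed: 0.310 × 8.81×10⁻⁶ = 2.731×10⁻⁶ mol.
Product: Φ × n_abs = 0.534 × 2.731×10⁻⁶ = 1.458×10⁻⁶ mol.
As a count: 1.458×10⁻⁶ × 6.022×10²³ = 8.8×10¹⁷.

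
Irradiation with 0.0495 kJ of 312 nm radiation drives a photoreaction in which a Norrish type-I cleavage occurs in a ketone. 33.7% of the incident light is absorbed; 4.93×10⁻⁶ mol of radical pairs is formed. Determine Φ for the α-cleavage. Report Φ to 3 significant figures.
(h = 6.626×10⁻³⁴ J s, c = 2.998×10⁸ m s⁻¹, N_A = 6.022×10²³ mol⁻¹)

Φ = 0.113

Photon energy at 312 nm: hc/λ = (6.626×10⁻³⁴)(2.998×10⁸)/(312×10⁻⁹) = 6.367×10⁻¹⁹ J.
Incident energy: 0.0495 kJ = 49.5 J.
Photons incident: 49.5 / 6.367×10⁻¹⁹ = 7.774×10¹⁹, i.e. 7.774×10¹⁹/6.022×10²³ = 1.291×10⁻⁴ mol.
Photons absorbed: 0.337 × 1.291×10⁻⁴ = 4.351×10⁻⁵ mol.
Φ = 4.93×10⁻⁶ mol / 4.351×10⁻⁵ mol photons = 0.113.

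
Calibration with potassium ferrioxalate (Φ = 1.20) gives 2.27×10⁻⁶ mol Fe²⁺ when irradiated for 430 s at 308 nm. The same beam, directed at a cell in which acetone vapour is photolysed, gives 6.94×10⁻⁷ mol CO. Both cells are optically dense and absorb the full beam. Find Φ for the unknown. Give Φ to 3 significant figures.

Photons absorbed by the actinometer: 2.27×10⁻⁶ / 1.20 = 1.892×10⁻⁶ mol.
Φ(unknown) = 6.94×10⁻⁷ / 1.892×10⁻⁶ = 0.367.

Φ = 0.367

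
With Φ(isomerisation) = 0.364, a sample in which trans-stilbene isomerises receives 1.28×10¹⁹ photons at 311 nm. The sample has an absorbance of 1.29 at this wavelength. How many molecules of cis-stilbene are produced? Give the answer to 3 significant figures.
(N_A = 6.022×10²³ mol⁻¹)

Moles of photons: 1.28×10¹⁹ / 6.022×10²³ = 2.126×10⁻⁵ mol.
Fraction absorbed: 1 − 10^(−1.29) = 0.9487.
Photons absorbed: 0.9487 × 2.126×10⁻⁵ = 2.017×10⁻⁵ mol.
Product: Φ × n_abs = 0.364 × 2.017×10⁻⁵ = 7.342×10⁻⁶ mol.
As a count: 7.342×10⁻⁶ × 6.022×10²³ = 4.42×10¹⁸.

4.42×10¹⁸ molecules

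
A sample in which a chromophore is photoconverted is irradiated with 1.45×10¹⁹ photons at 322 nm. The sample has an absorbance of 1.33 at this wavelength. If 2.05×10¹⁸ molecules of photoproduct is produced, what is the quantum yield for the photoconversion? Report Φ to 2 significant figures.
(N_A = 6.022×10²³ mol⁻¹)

Φ = 0.15

Product: 2.05×10¹⁸ / 6.022×10²³ = 3.404×10⁻⁶ mol.
Moles of photons: 1.45×10¹⁹ / 6.022×10²³ = 2.408×10⁻⁵ mol.
Fraction absorbed: 1 − 10^(−1.33) = 0.9532.
Photons absorbed: 0.9532 × 2.408×10⁻⁵ = 2.295×10⁻⁵ mol.
Φ = 3.404×10⁻⁶ mol / 2.295×10⁻⁵ mol photons = 0.15.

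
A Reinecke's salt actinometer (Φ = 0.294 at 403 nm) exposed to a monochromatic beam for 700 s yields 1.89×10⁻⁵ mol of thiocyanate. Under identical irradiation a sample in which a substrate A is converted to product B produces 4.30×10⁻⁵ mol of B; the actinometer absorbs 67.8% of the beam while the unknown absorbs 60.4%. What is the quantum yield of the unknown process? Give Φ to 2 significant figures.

Φ = 0.75

Photons absorbed by the actinometer: 1.89×10⁻⁵ / 0.294 = 6.429×10⁻⁵ mol.
Incident flux: 6.429×10⁻⁵ / 0.678 = 9.482×10⁻⁵ einstein.
Absorbed by unknown: 0.604 × 9.482×10⁻⁵ = 5.727×10⁻⁵ mol.
Φ(unknown) = 4.30×10⁻⁵ / 5.727×10⁻⁵ = 0.75.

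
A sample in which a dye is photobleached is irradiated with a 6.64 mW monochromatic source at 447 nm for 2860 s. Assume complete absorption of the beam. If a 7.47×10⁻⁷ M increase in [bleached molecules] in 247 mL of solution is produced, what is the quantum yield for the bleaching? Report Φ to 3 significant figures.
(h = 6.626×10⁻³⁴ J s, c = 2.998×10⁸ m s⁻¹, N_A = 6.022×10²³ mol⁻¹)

Product: (7.47×10⁻⁷ M)(0.247 L) = 1.845×10⁻⁷ mol.
Photon energy at 447 nm: hc/λ = (6.626×10⁻³⁴)(2.998×10⁸)/(447×10⁻⁹) = 4.444×10⁻¹⁹ J.
Energy delivered: (6.64 mW)(2860 s) = 18.99 J.
Photons incident: 18.99 / 4.444×10⁻¹⁹ = 4.273×10¹⁹, i.e. 4.273×10¹⁹/6.022×10²³ = 7.096×10⁻⁵ mol.
Φ = 1.845×10⁻⁷ mol / 7.096×10⁻⁵ mol photons = 0.00260.

Φ = 0.00260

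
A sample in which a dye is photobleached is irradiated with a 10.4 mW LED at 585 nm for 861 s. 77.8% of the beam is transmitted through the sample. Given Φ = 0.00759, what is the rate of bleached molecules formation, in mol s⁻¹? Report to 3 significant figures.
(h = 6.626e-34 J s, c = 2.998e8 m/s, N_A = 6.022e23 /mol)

8.57e-11 mol s⁻¹

Photon energy at 585 nm: hc/λ = (6.626e-34)(2.998e8)/(585e-9) = 3.396e-19 J.
Energy delivered: (10.4 mW)(861 s) = 8.954 J.
Photons incident: 8.954 / 3.396e-19 = 2.637e19, i.e. 2.637e19/6.022e23 = 4.379e-5 mol.
Fraction absorbed: 1 − 77.8/100 = 0.2220.
Photons absorbed: 0.2220 × 4.379e-5 = 9.721e-6 mol.
Product formed: 0.00759 × 9.721e-6 = 7.378e-8 mol.
Rate: 7.378e-8 / 861 s = 8.57e-11 mol s⁻¹.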